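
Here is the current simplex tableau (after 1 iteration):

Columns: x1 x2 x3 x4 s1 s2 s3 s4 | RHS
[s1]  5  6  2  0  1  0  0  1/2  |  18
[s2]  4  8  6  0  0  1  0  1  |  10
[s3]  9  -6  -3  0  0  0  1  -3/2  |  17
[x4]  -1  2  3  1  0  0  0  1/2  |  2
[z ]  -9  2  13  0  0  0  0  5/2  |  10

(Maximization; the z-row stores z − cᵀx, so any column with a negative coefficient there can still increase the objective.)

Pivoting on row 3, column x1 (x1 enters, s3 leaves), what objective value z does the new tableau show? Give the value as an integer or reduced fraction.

27

Minimum ratio for x1: 17/9 = 17/9.
z changes by −(z-row coeff of x1)·ratio = −(-9)·(17/9) = 17.
New z = 10 + 17 = 27.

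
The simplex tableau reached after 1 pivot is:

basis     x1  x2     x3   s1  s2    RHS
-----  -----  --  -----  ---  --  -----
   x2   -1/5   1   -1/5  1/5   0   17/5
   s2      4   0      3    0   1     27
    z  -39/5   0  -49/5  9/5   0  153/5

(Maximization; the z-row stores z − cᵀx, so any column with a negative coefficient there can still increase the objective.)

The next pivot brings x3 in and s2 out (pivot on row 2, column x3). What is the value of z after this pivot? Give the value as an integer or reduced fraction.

Minimum ratio for x3: 27/3 = 9.
z changes by −(z-row coeff of x3)·ratio = −(-49/5)·9 = 441/5.
New z = 153/5 + (441/5) = 594/5.

594/5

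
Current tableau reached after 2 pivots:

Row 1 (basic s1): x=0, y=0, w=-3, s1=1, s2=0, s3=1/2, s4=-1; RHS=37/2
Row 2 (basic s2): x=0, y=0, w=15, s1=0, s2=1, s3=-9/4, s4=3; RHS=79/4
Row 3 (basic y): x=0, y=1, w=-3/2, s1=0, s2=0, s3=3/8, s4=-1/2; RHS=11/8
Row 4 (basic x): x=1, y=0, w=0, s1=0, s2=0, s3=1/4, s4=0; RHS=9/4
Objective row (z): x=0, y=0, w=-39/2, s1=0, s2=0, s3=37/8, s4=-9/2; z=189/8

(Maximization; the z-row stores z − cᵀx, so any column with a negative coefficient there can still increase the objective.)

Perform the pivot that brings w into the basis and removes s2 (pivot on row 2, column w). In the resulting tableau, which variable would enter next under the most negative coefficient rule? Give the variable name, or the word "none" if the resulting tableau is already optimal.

Pivot element 15. New z-row = old z-row − (-39/2)·(row 2/15).
Updated z-row coefficients: x: 0, y: 0, w: 0, s1: 0, s2: 13/10, s3: 17/10, s4: -3/5.
The most negative is -3/5 in column s4, so s4 would enter next.

s4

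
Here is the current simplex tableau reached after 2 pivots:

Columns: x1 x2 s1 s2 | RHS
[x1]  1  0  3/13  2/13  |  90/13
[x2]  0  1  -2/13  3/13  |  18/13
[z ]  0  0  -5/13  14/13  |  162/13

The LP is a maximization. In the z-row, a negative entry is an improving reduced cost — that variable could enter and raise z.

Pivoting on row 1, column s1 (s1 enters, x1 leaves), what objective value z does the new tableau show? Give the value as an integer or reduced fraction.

Minimum ratio for s1: (90/13)/(3/13) = 30.
z changes by −(z-row coeff of s1)·ratio = −(-5/13)·30 = 150/13.
New z = 162/13 + (150/13) = 24.

24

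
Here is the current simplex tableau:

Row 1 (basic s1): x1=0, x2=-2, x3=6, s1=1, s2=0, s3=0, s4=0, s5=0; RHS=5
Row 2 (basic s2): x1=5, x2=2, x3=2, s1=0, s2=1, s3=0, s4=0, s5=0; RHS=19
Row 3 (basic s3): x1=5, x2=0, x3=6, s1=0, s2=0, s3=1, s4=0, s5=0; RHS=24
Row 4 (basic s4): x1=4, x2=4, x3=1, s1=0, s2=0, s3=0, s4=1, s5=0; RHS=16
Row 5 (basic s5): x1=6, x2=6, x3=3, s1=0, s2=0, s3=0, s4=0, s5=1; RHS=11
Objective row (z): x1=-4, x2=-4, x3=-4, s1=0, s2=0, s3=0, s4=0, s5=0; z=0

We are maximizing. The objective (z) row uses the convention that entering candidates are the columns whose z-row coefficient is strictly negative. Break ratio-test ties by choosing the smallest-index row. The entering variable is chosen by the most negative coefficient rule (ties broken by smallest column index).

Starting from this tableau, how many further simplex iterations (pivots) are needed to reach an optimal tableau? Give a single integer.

pivot: x1 in, s5 out → z = 22/3
pivot: x3 in, s1 out → z = 9
pivot: x2 in, x1 out → z = 206/21
No improving column remains; optimal.

3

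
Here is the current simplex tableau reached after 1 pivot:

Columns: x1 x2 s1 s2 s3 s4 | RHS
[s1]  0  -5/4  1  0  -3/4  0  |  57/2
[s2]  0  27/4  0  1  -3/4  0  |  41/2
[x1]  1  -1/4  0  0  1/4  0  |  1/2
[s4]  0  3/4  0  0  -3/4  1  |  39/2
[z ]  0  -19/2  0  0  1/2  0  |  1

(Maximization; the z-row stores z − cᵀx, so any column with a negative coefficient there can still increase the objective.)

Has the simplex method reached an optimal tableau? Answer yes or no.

Column x2 has objective-row coefficient -19/2, which is negative; an improving pivot exists, so not yet optimal.

no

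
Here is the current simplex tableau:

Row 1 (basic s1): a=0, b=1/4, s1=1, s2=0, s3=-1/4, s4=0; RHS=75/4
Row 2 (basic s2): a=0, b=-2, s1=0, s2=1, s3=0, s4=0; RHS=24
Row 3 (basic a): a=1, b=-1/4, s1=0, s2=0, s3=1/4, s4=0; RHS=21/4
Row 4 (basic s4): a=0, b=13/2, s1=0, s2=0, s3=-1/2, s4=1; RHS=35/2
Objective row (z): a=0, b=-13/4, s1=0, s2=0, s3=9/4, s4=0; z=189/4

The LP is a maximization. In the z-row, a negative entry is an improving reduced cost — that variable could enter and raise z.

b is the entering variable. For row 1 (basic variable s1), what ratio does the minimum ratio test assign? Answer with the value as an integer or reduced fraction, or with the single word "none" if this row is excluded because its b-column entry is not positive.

Ratio = RHS / (b entry) = (75/4) / (1/4) = 75.

75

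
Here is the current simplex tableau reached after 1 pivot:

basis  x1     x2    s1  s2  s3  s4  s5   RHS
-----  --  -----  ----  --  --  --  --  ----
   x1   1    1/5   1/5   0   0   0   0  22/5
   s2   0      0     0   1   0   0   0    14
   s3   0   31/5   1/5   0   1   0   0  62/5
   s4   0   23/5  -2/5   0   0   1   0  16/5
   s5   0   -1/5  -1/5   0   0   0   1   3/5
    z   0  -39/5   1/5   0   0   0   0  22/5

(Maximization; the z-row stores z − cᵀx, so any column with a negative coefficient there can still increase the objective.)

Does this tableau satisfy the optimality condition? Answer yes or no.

Column x2 has objective-row coefficient -39/5, which is negative; an improving pivot exists, so not yet optimal.

no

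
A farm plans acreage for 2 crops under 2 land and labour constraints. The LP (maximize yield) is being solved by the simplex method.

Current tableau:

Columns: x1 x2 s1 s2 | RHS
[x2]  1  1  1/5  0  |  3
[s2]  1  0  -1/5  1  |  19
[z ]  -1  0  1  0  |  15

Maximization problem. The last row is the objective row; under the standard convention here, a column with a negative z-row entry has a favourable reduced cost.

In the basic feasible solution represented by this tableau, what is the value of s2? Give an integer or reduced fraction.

19

s2 is basic (row 2); its value is the RHS of that row: 19.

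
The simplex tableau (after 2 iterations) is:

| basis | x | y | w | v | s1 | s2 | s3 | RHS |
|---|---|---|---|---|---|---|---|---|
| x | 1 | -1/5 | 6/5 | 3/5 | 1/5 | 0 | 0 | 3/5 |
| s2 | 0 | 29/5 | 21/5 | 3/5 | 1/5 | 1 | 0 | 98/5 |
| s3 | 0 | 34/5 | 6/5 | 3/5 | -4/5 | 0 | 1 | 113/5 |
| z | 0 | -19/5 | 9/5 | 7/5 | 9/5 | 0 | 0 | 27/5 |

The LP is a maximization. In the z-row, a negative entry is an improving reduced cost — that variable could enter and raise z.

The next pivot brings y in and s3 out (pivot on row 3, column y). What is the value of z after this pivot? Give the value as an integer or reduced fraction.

Minimum ratio for y: (113/5)/(34/5) = 113/34.
z changes by −(z-row coeff of y)·ratio = −(-19/5)·(113/34) = 2147/170.
New z = 27/5 + (2147/170) = 613/34.

613/34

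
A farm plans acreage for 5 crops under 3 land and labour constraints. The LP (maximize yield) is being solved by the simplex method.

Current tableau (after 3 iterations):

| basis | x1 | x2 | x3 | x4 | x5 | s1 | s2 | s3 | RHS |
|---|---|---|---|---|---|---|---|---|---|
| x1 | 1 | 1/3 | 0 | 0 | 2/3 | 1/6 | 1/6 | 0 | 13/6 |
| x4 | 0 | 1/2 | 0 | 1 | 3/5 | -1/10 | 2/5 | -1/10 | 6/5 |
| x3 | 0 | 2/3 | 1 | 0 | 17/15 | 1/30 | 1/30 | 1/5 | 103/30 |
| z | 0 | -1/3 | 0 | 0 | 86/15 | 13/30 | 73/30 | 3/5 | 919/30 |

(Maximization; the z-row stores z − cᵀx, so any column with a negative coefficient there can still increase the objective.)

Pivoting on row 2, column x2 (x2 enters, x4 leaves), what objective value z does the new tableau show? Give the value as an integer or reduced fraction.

943/30

Minimum ratio for x2: (6/5)/(1/2) = 12/5.
z changes by −(z-row coeff of x2)·ratio = −(-1/3)·(12/5) = 4/5.
New z = 919/30 + (4/5) = 943/30.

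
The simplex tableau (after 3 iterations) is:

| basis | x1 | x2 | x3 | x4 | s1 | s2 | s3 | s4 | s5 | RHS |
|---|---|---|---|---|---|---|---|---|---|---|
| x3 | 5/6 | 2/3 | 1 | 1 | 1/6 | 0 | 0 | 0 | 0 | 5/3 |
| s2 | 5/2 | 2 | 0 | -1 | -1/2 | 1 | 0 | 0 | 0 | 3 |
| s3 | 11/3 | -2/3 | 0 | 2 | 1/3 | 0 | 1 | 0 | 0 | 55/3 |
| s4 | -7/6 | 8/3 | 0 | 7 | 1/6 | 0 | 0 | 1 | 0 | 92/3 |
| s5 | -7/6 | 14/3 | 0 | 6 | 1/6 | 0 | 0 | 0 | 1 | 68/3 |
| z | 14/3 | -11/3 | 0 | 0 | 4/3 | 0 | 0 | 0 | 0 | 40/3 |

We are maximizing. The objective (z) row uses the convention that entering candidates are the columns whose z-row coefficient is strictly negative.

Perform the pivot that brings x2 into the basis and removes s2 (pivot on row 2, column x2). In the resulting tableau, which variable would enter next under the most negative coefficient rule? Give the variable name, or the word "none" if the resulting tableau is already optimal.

Pivot element 2. New z-row = old z-row − (-11/3)·(row 2/2).
Updated z-row coefficients: x1: 37/4, x2: 0, x3: 0, x4: -11/6, s1: 5/12, s2: 11/6, s3: 0, s4: 0, s5: 0.
The most negative is -11/6 in column x4, so x4 would enter next.

x4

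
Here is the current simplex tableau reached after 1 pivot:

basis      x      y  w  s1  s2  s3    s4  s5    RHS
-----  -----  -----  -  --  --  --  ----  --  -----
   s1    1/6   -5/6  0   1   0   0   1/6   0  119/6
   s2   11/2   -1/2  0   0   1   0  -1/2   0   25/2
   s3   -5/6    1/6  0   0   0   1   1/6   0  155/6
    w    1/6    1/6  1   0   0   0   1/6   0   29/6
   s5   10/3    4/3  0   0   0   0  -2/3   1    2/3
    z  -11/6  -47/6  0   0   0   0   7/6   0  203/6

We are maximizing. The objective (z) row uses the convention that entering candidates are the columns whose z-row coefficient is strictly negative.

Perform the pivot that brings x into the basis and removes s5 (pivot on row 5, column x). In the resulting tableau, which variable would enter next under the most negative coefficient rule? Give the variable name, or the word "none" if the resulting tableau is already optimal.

y

Pivot element 10/3. New z-row = old z-row − (-11/6)·(row 5/(10/3)).
Updated z-row coefficients: x: 0, y: -71/10, w: 0, s1: 0, s2: 0, s3: 0, s4: 4/5, s5: 11/20.
The most negative is -71/10 in column y, so y would enter next.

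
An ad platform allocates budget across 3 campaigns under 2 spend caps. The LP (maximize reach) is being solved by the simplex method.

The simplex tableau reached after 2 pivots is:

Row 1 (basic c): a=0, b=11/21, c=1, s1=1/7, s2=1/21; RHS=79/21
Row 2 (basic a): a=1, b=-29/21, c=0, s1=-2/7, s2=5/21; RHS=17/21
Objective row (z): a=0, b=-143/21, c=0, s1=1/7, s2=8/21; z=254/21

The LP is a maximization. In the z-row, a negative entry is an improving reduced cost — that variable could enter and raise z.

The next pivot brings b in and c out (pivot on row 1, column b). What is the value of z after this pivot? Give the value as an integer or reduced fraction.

Minimum ratio for b: (79/21)/(11/21) = 79/11.
z changes by −(z-row coeff of b)·ratio = −(-143/21)·(79/11) = 1027/21.
New z = 254/21 + (1027/21) = 61.

61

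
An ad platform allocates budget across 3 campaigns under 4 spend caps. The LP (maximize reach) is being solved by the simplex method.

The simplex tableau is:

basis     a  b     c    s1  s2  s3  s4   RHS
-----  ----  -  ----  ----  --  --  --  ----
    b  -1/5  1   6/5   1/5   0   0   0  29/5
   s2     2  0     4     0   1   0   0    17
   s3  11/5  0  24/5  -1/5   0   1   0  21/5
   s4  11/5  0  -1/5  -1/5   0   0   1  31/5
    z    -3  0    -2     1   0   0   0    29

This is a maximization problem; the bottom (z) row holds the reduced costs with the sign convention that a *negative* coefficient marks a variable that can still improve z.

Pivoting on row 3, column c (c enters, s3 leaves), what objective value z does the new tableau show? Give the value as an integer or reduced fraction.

Minimum ratio for c: (21/5)/(24/5) = 7/8.
z changes by −(z-row coeff of c)·ratio = −(-2)·(7/8) = 7/4.
New z = 29 + (7/4) = 123/4.

123/4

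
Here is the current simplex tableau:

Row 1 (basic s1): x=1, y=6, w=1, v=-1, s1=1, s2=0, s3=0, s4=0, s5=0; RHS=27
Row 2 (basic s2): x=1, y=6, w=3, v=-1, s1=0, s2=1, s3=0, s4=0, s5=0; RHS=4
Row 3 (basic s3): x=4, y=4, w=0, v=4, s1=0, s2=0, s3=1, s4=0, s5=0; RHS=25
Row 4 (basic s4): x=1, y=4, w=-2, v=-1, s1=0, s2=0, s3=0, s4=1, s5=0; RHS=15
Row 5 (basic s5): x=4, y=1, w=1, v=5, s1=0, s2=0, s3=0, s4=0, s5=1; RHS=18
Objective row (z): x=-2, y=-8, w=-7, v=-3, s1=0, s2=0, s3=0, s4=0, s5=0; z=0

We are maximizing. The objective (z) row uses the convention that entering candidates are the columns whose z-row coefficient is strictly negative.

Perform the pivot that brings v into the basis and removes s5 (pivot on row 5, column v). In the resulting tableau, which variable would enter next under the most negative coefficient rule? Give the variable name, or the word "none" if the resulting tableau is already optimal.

y

Pivot element 5. New z-row = old z-row − (-3)·(row 5/5).
Updated z-row coefficients: x: 2/5, y: -37/5, w: -32/5, v: 0, s1: 0, s2: 0, s3: 0, s4: 0, s5: 3/5.
The most negative is -37/5 in column y, so y would enter next.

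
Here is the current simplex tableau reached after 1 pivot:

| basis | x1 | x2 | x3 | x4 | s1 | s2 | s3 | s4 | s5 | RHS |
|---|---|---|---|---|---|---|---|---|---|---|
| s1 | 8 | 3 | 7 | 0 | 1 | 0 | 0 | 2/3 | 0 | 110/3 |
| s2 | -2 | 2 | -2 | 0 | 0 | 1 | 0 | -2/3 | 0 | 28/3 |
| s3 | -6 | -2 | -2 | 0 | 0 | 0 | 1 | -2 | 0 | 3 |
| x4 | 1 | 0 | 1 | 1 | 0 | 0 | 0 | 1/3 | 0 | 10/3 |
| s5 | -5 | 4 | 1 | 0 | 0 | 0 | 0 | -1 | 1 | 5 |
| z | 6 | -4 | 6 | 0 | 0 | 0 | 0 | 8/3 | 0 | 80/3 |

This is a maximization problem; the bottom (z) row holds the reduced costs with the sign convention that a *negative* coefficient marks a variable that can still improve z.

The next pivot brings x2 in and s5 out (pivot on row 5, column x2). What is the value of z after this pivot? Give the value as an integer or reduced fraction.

95/3

Minimum ratio for x2: 5/4 = 5/4.
z changes by −(z-row coeff of x2)·ratio = −(-4)·(5/4) = 5.
New z = 80/3 + 5 = 95/3.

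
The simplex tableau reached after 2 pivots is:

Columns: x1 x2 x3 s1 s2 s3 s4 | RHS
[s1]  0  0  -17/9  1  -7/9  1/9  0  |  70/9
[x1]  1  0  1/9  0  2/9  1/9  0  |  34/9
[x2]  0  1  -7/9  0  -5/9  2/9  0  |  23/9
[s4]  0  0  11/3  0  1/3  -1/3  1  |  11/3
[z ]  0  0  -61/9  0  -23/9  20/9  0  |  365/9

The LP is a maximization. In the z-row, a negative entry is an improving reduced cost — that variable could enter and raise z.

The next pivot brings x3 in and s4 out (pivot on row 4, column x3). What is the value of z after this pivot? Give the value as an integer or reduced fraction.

142/3

Minimum ratio for x3: (11/3)/(11/3) = 1.
z changes by −(z-row coeff of x3)·ratio = −(-61/9)·1 = 61/9.
New z = 365/9 + (61/9) = 142/3.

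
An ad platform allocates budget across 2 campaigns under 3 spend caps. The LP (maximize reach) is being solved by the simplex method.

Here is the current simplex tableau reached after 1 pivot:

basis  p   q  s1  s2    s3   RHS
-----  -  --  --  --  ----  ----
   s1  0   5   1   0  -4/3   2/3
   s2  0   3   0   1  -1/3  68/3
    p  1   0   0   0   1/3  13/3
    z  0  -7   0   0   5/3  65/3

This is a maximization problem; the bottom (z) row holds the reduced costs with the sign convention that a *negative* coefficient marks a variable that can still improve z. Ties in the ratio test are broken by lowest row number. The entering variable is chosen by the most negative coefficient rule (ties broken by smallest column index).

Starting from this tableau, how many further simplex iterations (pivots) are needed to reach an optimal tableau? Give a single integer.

2

pivot: q in, s1 out → z = 113/5
pivot: s3 in, p out → z = 126/5
No improving column remains; optimal.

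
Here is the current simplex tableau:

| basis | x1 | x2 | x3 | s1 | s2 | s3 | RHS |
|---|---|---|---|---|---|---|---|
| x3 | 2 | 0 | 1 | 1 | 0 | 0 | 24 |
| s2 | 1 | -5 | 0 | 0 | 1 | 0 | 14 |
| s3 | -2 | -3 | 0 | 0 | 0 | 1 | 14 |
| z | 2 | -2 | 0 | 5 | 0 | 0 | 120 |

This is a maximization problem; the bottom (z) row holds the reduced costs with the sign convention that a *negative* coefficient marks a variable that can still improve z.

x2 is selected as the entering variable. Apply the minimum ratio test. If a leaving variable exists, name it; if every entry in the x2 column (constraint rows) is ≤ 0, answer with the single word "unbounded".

unbounded

x2-column entries: row 1: 0, row 2: -5, row 3: -3. All ≤ 0, so x2 can increase without bound; the LP is unbounded in this direction.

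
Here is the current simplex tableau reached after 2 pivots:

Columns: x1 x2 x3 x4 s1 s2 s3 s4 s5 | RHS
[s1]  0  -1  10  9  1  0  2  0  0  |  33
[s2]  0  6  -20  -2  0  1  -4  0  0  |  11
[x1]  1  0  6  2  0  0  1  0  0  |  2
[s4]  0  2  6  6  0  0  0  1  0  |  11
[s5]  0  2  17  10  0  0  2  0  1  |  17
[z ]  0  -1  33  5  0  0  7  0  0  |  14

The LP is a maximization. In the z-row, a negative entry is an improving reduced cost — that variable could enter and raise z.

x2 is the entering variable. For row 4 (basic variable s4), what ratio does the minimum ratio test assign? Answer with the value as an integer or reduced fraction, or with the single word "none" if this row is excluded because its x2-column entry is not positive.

11/2

Ratio = RHS / (x2 entry) = 11 / 2 = 11/2.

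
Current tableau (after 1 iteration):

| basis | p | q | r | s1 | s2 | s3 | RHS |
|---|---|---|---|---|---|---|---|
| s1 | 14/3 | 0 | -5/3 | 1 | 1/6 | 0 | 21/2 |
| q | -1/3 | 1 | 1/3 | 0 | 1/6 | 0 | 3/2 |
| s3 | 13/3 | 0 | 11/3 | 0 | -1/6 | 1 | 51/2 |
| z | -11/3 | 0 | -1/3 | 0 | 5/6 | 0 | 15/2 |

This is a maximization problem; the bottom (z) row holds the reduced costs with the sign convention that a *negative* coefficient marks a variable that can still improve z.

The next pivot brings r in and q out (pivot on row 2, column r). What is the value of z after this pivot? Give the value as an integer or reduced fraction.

Minimum ratio for r: (3/2)/(1/3) = 9/2.
z changes by −(z-row coeff of r)·ratio = −(-1/3)·(9/2) = 3/2.
New z = 15/2 + (3/2) = 9.

9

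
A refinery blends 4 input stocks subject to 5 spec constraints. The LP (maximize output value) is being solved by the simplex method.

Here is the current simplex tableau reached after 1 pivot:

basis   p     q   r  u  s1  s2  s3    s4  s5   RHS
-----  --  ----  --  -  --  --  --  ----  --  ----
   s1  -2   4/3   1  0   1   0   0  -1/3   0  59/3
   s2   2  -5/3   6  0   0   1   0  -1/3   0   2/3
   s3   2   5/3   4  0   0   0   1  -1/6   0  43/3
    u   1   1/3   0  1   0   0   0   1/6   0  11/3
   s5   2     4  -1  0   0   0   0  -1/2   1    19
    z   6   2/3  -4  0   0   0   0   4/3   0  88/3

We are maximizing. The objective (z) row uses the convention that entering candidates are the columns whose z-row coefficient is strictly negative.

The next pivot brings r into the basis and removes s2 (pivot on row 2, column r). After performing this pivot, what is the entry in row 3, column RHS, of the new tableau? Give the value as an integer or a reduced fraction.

Pivot element is row 2, column r: 6.
Normalize row 2: new (row 2, RHS) = (2/3)/6 = 1/9.
row 3 ← row 3 − 4·(new row 2): 43/3 − 4·(1/9) = 125/9.

125/9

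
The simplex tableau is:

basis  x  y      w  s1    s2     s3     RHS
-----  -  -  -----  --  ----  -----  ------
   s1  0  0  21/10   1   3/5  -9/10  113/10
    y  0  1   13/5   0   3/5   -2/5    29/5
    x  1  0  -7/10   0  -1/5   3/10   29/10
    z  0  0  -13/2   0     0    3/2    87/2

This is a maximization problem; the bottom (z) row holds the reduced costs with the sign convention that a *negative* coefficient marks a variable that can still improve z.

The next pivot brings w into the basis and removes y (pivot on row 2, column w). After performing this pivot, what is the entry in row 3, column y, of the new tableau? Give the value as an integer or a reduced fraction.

Pivot element is row 2, column w: 13/5.
Normalize row 2: new (row 2, y) = 1/(13/5) = 5/13.
row 3 ← row 3 − (-7/10)·(new row 2): 0 − (-7/10)·(5/13) = 7/26.

7/26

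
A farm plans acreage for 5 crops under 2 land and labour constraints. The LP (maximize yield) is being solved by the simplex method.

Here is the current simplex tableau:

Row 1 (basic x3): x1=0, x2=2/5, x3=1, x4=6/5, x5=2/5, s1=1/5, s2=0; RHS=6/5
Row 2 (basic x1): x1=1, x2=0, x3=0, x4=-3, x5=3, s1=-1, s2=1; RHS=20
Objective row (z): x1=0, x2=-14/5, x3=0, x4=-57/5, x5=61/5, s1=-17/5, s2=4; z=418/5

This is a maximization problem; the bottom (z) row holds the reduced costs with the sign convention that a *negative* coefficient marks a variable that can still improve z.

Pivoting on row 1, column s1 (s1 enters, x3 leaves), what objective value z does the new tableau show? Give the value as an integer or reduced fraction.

104

Minimum ratio for s1: (6/5)/(1/5) = 6.
z changes by −(z-row coeff of s1)·ratio = −(-17/5)·6 = 102/5.
New z = 418/5 + (102/5) = 104.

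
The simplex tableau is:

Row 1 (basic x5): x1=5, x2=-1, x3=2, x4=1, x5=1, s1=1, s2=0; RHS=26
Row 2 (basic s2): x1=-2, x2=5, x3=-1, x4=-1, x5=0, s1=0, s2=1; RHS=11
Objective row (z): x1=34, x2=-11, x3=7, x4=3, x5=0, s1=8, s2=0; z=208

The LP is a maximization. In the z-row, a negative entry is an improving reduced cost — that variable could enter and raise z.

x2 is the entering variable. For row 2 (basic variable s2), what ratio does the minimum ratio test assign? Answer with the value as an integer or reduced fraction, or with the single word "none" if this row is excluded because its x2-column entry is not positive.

11/5

Ratio = RHS / (x2 entry) = 11 / 5 = 11/5.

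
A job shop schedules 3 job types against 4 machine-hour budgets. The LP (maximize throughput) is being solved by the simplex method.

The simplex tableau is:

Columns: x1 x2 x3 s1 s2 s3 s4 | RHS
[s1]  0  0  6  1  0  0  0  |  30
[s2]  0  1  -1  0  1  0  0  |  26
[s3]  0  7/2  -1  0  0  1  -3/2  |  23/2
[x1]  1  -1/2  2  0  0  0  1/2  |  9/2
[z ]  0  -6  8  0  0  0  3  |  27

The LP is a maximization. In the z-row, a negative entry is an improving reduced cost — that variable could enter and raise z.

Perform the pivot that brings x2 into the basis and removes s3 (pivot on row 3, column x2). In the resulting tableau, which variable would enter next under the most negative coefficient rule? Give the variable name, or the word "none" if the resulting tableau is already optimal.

none

Pivot element 7/2. New z-row = old z-row − (-6)·(row 3/(7/2)).
Updated z-row coefficients: x1: 0, x2: 0, x3: 44/7, s1: 0, s2: 0, s3: 12/7, s4: 3/7.
No coefficient is strictly negative; the tableau after this pivot is optimal.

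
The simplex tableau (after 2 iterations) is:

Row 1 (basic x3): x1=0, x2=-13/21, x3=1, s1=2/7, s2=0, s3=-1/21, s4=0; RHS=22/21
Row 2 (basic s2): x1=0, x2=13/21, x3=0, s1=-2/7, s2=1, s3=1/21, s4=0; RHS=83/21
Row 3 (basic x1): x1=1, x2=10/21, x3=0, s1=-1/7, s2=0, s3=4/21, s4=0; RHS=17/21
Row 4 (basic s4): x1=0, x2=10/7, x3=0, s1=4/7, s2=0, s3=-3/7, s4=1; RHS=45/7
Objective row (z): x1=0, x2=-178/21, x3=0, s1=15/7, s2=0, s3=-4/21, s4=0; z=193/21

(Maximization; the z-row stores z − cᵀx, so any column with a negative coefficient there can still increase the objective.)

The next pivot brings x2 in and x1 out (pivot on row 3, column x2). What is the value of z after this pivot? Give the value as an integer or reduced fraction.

Minimum ratio for x2: (17/21)/(10/21) = 17/10.
z changes by −(z-row coeff of x2)·ratio = −(-178/21)·(17/10) = 1513/105.
New z = 193/21 + (1513/105) = 118/5.

118/5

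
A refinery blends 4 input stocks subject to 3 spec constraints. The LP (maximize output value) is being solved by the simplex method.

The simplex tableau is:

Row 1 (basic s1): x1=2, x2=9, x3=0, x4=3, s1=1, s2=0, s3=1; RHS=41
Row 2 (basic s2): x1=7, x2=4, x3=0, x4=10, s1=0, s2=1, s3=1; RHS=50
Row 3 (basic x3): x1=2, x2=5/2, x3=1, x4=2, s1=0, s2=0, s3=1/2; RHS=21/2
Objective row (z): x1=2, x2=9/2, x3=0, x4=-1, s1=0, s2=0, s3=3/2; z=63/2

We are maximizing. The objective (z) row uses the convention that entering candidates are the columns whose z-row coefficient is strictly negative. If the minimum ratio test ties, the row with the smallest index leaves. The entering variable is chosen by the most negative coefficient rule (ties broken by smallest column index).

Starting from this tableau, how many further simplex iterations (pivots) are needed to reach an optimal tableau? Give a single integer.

1

pivot: x4 in, s2 out → z = 73/2
No improving column remains; optimal.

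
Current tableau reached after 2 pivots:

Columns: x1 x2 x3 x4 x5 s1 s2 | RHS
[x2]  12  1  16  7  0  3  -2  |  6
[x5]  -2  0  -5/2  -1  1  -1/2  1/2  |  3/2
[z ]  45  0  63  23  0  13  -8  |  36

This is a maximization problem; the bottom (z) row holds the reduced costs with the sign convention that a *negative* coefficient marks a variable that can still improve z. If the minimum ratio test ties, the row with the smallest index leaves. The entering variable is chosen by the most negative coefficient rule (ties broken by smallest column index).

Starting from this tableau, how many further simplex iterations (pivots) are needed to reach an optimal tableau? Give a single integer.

pivot: s2 in, x5 out → z = 60
No improving column remains; optimal.

1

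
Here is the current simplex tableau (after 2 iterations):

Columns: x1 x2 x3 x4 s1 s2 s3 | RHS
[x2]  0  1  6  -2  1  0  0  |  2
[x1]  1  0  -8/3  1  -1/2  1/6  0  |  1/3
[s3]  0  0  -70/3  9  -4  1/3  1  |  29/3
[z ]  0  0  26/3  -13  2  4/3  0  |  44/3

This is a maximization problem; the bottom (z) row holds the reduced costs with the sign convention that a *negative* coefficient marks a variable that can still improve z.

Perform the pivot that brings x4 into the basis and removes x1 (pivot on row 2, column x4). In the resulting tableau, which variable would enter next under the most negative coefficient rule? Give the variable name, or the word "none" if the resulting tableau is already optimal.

x3

Pivot element 1. New z-row = old z-row − (-13)·(row 2/1).
Updated z-row coefficients: x1: 13, x2: 0, x3: -26, x4: 0, s1: -9/2, s2: 7/2, s3: 0.
The most negative is -26 in column x3, so x3 would enter next.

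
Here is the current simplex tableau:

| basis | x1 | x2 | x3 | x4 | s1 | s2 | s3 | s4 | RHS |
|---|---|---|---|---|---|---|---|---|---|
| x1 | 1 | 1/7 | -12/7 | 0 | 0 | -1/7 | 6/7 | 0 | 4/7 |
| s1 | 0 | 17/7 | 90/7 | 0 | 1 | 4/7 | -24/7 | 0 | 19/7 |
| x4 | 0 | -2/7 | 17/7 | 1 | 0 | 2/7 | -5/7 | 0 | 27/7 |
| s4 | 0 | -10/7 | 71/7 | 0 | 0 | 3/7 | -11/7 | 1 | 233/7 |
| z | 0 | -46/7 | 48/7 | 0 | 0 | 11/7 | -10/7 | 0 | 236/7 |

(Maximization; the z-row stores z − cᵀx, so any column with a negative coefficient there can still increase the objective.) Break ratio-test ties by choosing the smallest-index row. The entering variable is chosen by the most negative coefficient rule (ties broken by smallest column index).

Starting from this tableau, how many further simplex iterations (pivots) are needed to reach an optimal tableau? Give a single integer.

2

pivot: x2 in, s1 out → z = 698/17
pivot: s3 in, x1 out → z = 407/9
No improving column remains; optimal.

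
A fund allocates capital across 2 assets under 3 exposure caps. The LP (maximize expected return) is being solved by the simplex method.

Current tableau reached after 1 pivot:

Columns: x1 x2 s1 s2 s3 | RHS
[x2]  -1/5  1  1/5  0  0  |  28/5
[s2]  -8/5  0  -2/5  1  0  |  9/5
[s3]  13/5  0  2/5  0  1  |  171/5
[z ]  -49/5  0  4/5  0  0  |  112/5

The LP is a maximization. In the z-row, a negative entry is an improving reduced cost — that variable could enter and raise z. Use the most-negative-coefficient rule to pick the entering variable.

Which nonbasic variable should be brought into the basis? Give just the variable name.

x1

Objective-row coefficients: x1: -49/5, x2: 0, s1: 4/5, s2: 0, s3: 0.
The most negative is -49/5 in column x1, so x1 enters.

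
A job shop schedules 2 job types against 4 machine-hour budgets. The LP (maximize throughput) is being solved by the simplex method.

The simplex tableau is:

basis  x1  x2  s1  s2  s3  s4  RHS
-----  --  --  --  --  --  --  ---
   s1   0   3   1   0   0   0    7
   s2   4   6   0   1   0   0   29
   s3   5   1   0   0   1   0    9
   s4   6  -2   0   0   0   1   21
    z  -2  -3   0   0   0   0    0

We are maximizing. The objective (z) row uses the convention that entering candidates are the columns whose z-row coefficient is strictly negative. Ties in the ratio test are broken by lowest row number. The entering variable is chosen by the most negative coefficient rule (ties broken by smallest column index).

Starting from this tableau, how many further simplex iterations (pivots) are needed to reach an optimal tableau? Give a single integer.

2

pivot: x2 in, s1 out → z = 7
pivot: x1 in, s3 out → z = 29/3
No improving column remains; optimal.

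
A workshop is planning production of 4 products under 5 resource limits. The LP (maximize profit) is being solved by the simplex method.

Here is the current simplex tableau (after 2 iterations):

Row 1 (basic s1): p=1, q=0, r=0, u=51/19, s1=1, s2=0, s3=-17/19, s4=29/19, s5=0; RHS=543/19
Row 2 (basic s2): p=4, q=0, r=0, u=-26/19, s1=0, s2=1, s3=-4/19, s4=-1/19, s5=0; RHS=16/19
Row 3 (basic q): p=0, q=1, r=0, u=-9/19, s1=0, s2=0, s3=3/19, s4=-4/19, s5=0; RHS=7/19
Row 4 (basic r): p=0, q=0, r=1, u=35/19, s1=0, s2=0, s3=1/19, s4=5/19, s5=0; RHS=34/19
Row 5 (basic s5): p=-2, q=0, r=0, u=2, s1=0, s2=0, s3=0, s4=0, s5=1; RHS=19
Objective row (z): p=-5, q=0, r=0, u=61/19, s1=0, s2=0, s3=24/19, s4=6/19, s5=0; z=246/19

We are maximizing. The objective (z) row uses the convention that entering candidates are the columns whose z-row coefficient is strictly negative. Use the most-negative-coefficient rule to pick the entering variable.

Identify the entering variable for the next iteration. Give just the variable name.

Objective-row coefficients: p: -5, q: 0, r: 0, u: 61/19, s1: 0, s2: 0, s3: 24/19, s4: 6/19, s5: 0.
The most negative is -5 in column p, so p enters.

p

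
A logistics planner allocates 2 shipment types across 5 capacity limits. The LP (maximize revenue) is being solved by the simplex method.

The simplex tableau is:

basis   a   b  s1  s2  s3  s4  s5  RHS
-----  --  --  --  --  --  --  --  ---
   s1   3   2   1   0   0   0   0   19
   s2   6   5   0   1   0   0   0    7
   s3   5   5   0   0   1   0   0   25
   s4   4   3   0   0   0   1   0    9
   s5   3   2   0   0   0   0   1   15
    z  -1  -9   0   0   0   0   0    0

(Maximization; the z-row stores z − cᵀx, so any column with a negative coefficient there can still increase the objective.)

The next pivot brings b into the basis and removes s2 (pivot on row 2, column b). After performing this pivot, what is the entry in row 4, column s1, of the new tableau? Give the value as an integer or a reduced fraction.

0

Pivot element is row 2, column b: 5.
Normalize row 2: new (row 2, s1) = 0/5 = 0.
row 4 ← row 4 − 3·(new row 2): 0 − 3·0 = 0.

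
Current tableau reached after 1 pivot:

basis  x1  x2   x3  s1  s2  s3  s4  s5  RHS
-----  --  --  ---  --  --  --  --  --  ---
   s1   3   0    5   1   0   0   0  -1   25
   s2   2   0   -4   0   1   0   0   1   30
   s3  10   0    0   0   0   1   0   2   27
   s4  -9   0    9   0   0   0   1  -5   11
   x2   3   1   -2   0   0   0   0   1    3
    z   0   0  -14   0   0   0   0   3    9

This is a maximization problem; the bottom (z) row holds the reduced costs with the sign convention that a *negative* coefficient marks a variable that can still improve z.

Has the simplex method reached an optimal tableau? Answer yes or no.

no

Column x3 has objective-row coefficient -14, which is negative; an improving pivot exists, so not yet optimal.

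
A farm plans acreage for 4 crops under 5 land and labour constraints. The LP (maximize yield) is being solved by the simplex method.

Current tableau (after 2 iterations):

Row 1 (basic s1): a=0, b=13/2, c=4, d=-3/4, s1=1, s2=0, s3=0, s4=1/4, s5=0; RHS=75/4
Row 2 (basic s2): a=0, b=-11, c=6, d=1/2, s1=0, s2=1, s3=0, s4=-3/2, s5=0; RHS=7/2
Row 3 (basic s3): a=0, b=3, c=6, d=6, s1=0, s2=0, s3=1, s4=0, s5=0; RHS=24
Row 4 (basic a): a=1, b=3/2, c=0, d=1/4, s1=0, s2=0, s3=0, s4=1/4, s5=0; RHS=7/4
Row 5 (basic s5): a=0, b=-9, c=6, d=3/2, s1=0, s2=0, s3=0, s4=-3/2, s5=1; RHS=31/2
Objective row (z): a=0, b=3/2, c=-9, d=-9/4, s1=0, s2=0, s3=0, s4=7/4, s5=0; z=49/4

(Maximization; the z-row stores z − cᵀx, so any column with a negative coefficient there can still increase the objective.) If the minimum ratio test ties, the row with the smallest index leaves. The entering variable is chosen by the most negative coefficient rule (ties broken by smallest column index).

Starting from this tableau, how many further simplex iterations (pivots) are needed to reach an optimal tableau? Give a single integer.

2

pivot: c in, s2 out → z = 35/2
pivot: b in, a out → z = 35
No improving column remains; optimal.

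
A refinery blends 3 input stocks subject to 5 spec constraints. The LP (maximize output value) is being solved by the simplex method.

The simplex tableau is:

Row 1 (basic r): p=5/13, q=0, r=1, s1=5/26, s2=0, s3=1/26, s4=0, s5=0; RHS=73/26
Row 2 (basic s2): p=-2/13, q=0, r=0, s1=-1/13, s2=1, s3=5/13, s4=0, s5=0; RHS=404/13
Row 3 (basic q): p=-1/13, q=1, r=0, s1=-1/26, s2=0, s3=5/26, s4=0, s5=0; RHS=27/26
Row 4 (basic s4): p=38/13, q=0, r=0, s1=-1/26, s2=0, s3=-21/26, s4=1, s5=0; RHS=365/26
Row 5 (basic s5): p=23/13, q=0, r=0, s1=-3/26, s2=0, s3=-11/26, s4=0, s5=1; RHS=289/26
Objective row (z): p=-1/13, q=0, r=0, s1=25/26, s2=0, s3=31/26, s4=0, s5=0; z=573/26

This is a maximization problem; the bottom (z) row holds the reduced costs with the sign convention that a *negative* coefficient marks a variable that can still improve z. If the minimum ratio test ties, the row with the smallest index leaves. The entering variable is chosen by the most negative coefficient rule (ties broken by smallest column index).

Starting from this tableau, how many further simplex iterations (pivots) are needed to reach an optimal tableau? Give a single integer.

1

pivot: p in, s4 out → z = 1703/76
No improving column remains; optimal.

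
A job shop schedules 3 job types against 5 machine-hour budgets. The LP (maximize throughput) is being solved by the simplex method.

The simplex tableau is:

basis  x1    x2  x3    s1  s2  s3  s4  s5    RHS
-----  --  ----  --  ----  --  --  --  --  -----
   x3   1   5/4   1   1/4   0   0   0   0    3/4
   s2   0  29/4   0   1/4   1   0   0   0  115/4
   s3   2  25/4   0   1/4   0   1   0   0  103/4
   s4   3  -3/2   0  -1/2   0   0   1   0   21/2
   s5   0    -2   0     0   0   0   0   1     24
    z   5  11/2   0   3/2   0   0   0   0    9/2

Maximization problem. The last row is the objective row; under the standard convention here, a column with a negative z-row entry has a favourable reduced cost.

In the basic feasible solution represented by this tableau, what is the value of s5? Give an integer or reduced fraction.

24

s5 is basic (row 5); its value is the RHS of that row: 24.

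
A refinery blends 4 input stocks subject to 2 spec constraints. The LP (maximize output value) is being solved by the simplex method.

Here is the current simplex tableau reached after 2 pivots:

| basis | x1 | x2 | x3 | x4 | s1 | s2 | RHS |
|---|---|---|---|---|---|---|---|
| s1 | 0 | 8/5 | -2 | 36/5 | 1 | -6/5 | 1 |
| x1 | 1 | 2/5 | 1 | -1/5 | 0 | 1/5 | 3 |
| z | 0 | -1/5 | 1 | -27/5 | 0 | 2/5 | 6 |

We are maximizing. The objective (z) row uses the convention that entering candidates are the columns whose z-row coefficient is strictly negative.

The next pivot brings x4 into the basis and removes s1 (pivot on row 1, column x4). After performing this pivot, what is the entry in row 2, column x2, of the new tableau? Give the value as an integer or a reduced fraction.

Pivot element is row 1, column x4: 36/5.
Normalize row 1: new (row 1, x2) = (8/5)/(36/5) = 2/9.
row 2 ← row 2 − (-1/5)·(new row 1): 2/5 − (-1/5)·(2/9) = 4/9.

4/9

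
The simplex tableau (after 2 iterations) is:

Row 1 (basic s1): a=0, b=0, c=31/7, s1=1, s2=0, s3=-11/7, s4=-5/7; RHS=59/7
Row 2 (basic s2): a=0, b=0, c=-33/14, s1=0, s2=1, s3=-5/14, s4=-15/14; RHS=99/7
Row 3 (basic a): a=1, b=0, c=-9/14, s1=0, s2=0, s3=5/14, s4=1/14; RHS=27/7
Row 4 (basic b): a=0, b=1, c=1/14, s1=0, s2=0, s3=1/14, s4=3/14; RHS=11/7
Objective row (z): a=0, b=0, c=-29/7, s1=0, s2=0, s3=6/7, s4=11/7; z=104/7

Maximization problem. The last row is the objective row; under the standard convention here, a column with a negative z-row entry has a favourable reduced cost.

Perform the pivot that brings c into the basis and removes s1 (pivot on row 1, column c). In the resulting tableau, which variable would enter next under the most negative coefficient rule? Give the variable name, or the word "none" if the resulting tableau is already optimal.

s3

Pivot element 31/7. New z-row = old z-row − (-29/7)·(row 1/(31/7)).
Updated z-row coefficients: a: 0, b: 0, c: 0, s1: 29/31, s2: 0, s3: -19/31, s4: 28/31.
The most negative is -19/31 in column s3, so s3 would enter next.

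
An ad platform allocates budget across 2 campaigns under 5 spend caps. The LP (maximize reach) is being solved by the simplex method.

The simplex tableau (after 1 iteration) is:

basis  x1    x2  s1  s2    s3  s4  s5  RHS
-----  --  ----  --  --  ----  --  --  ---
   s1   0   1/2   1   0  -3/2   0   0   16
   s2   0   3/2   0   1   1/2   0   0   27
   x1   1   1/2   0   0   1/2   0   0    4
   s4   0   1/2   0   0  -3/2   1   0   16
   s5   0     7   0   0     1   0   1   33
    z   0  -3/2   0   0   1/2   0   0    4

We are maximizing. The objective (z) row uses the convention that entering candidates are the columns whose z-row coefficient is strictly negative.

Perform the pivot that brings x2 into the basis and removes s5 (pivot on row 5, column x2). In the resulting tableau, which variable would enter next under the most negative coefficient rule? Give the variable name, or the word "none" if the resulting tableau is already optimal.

none

Pivot element 7. New z-row = old z-row − (-3/2)·(row 5/7).
Updated z-row coefficients: x1: 0, x2: 0, s1: 0, s2: 0, s3: 5/7, s4: 0, s5: 3/14.
No coefficient is strictly negative; the tableau after this pivot is optimal.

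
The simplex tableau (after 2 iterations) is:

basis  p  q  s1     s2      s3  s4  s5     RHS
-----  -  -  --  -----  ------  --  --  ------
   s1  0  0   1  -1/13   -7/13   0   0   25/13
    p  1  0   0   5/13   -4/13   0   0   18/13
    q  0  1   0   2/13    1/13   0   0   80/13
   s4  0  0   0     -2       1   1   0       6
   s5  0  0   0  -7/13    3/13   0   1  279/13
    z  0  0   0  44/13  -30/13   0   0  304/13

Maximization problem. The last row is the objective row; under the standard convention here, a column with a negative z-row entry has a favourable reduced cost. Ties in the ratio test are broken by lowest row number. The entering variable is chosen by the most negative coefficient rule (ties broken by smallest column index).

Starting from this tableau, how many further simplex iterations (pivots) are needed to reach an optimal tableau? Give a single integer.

2

pivot: s3 in, s4 out → z = 484/13
pivot: s2 in, q out → z = 60
No improving column remains; optimal.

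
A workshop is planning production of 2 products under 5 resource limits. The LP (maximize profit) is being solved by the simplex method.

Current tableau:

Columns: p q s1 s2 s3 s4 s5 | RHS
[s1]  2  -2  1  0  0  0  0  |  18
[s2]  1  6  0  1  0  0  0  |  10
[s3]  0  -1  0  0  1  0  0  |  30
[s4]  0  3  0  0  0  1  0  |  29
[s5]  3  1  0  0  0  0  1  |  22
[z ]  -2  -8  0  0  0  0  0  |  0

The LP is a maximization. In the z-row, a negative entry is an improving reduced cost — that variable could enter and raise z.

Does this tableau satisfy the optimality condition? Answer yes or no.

Column p has objective-row coefficient -2, which is negative; an improving pivot exists, so not yet optimal.

no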